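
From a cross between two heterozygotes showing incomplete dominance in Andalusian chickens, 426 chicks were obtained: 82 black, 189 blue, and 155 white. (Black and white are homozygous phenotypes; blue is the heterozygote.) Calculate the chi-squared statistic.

With incomplete dominance, a heterozygote × heterozygote cross gives a 1:2:1 phenotypic ratio.
Expected counts for N = 426 under a 1:2:1 ratio (total parts = 4):
  black: 426 × 1/4 = 106.5
  blue: 426 × 2/4 = 213
  white: 426 × 1/4 = 106.5
χ² = Σ (O − E)² / E
  black: (82 − 106.5)² / 106.5 = 5.6362
  blue: (189 − 213)² / 213 = 2.7042
  white: (155 − 106.5)² / 106.5 = 22.0869
χ² = 5.6362 + 2.7042 + 22.0869 = 30.4273 ≈ 30.427

30.427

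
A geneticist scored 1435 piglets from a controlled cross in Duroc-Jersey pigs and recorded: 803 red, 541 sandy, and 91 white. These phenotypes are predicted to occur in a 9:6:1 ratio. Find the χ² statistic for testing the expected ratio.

Under the 9:6:1 hypothesis (Σ ratio = 16, N = 1435):
  red: 1435 × 9/16 = 807.1875
  sandy: 1435 × 6/16 = 538.125
  white: 1435 × 1/16 = 89.6875
χ² = Σ (O − E)² / E
  red: (803 − 807.1875)² / 807.1875 = 0.0217
  sandy: (541 − 538.125)² / 538.125 = 0.0154
  white: (91 − 89.6875)² / 89.6875 = 0.0192
χ² = 0.0217 + 0.0154 + 0.0192 = 0.0563 ≈ 0.056

0.056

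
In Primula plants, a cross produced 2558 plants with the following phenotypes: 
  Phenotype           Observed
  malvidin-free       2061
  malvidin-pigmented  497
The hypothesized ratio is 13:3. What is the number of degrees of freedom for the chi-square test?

A goodness-of-fit test with 2 phenotype classes has df = 2 − 1 = 1.

1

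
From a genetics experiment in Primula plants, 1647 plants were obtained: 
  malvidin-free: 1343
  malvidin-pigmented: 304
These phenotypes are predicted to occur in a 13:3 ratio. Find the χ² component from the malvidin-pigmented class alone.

Total ratio parts = 16. Expected numbers out of 1647:
  malvidin-free: 1647 × 13/16 = 1338.1875
  malvidin-pigmented: 1647 × 3/16 = 308.8125
Contribution of malvidin-pigmented: (304 − 308.8125)² / 308.8125 = 0.0750

0.075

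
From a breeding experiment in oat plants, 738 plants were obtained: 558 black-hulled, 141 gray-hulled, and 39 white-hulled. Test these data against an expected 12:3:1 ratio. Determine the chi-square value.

1.187

Total ratio parts = 16. Expected numbers out of 738:
  black-hulled: 738 × 12/16 = 553.5
  gray-hulled: 738 × 3/16 = 138.375
  white-hulled: 738 × 1/16 = 46.125
χ² = Σ (O − E)² / E
  black-hulled: (558 − 553.5)² / 553.5 = 0.0366
  gray-hulled: (141 − 138.375)² / 138.375 = 0.0498
  white-hulled: (39 − 46.125)² / 46.125 = 1.1006
χ² = 0.0366 + 0.0498 + 1.1006 = 1.187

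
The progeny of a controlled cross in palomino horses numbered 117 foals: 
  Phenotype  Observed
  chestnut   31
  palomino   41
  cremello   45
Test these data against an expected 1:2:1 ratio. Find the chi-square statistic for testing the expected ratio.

Expected counts for N = 117 under a 1:2:1 ratio (total parts = 4):
  chestnut: 117 × 1/4 = 29.25
  palomino: 117 × 2/4 = 58.5
  cremello: 117 × 1/4 = 29.25
χ² = Σ (O − E)² / E
  chestnut: (31 − 29.25)² / 29.25 = 0.1047
  palomino: (41 − 58.5)² / 58.5 = 5.2350
  cremello: (45 − 29.25)² / 29.25 = 8.4808
χ² = 0.1047 + 5.2350 + 8.4808 = 13.8205 ≈ 13.821

13.821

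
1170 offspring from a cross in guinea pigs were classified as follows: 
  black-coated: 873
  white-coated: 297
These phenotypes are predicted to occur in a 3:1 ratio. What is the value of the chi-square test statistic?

Expected counts for N = 1170 under a 3:1 ratio (total parts = 4):
  black-coated: 1170 × 3/4 = 877.5
  white-coated: 1170 × 1/4 = 292.5
χ² = Σ (O − E)² / E
  black-coated: (873 − 877.5)² / 877.5 = 0.0231
  white-coated: (297 − 292.5)² / 292.5 = 0.0692
χ² = 0.0231 + 0.0692 = 0.0923 ≈ 0.092

0.092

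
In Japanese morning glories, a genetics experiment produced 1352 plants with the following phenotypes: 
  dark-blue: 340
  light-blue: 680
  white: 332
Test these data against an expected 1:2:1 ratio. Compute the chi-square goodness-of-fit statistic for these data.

Total ratio parts = 4. Expected numbers out of 1352:
  dark-blue: 1352 × 1/4 = 338
  light-blue: 1352 × 2/4 = 676
  white: 1352 × 1/4 = 338
χ² = Σ (O − E)² / E
  dark-blue: (340 − 338)² / 338 = 0.0118
  light-blue: (680 − 676)² / 676 = 0.0237
  white: (332 − 338)² / 338 = 0.1065
χ² = 0.0118 + 0.0237 + 0.1065 = 0.142

0.142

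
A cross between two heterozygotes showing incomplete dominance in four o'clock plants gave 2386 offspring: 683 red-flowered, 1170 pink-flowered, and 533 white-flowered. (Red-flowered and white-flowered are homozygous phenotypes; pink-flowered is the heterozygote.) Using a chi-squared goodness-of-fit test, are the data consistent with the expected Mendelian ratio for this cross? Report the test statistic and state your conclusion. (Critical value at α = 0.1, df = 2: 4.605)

With incomplete dominance, a heterozygote × heterozygote cross gives a 1:2:1 phenotypic ratio.
Under the 1:2:1 hypothesis (Σ ratio = 4, N = 2386):
  red-flowered: 2386 × 1/4 = 596.5
  pink-flowered: 2386 × 2/4 = 1193
  white-flowered: 2386 × 1/4 = 596.5
χ² = Σ (O − E)² / E
  red-flowered: (683 − 596.5)² / 596.5 = 12.5436
  pink-flowered: (1170 − 1193)² / 1193 = 0.4434
  white-flowered: (533 − 596.5)² / 596.5 = 6.7598
χ² = 12.5436 + 0.4434 + 6.7598 = 19.7468 ≈ 19.747
Degrees of freedom = 3 − 1 = 2; critical value at α = 0.1 is 4.605.
Since 19.747 > 4.605, we reject the null hypothesis — the data do not fit the 1:2:1 ratio.

19.747; not consistent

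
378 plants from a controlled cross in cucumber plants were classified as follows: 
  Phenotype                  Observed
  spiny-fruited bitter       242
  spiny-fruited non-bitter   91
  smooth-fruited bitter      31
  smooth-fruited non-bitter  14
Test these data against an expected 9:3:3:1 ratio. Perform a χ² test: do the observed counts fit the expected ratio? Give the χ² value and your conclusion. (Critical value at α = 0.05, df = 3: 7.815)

36.128; not consistent

Total ratio parts = 16. Expected numbers out of 378:
  spiny-fruited bitter: 378 × 9/16 = 212.625
  spiny-fruited non-bitter: 378 × 3/16 = 70.875
  smooth-fruited bitter: 378 × 3/16 = 70.875
  smooth-fruited non-bitter: 378 × 1/16 = 23.625
χ² = Σ (O − E)² / E
  spiny-fruited bitter: (242 − 212.625)² / 212.625 = 4.0583
  spiny-fruited non-bitter: (91 − 70.875)² / 70.875 = 5.7145
  smooth-fruited bitter: (31 − 70.875)² / 70.875 = 22.4341
  smooth-fruited non-bitter: (14 − 23.625)² / 23.625 = 3.9213
χ² = 4.0583 + 5.7145 + 22.4341 + 3.9213 = 36.1282 ≈ 36.128
Degrees of freedom = 4 − 1 = 3; critical value at α = 0.05 is 7.815.
Since 36.128 > 7.815, we reject the null hypothesis — the data do not fit the 9:3:3:1 ratio.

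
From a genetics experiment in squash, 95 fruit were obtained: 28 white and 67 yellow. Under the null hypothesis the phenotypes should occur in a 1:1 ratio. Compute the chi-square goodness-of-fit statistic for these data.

16.011

The 1:1 ratio has 2 parts, so with N = 95 the expected counts are:
  white: 95 × 1/2 = 47.5
  yellow: 95 × 1/2 = 47.5
χ² = Σ (O − E)² / E
  white: (28 − 47.5)² / 47.5 = 8.0053
  yellow: (67 − 47.5)² / 47.5 = 8.0053
χ² = 8.0053 + 8.0053 = 16.0106 ≈ 16.011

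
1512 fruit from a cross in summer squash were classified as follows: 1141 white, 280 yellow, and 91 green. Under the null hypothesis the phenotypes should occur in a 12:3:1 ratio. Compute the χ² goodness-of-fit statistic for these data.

0.216

The 12:3:1 ratio has 16 parts, so with N = 1512 the expected counts are:
  white: 1512 × 12/16 = 1134
  yellow: 1512 × 3/16 = 283.5
  green: 1512 × 1/16 = 94.5
χ² = Σ (O − E)² / E
  white: (1141 − 1134)² / 1134 = 0.0432
  yellow: (280 − 283.5)² / 283.5 = 0.0432
  green: (91 − 94.5)² / 94.5 = 0.1296
χ² = 0.0432 + 0.0432 + 0.1296 = 0.216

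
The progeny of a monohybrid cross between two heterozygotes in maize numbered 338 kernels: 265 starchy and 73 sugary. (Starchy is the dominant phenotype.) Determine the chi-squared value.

For a monohybrid cross between heterozygotes with complete dominance, the expected phenotypic ratio is 3:1.
Total ratio parts = 4. Expected numbers out of 338:
  starchy: 338 × 3/4 = 253.5
  sugary: 338 × 1/4 = 84.5
χ² = Σ (O − E)² / E
  starchy: (265 − 253.5)² / 253.5 = 0.5217
  sugary: (73 − 84.5)² / 84.5 = 1.5651
χ² = 0.5217 + 1.5651 = 2.0868 ≈ 2.087

2.087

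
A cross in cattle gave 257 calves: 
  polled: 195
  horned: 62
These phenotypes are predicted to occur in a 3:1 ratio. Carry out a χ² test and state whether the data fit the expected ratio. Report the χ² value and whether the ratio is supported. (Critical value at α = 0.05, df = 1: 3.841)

Expected counts for N = 257 under a 3:1 ratio (total parts = 4):
  polled: 257 × 3/4 = 192.75
  horned: 257 × 1/4 = 64.25
χ² = Σ (O − E)² / E
  polled: (195 − 192.75)² / 192.75 = 0.0263
  horned: (62 − 64.25)² / 64.25 = 0.0788
χ² = 0.0263 + 0.0788 = 0.1051 ≈ 0.105
Degrees of freedom = 2 − 1 = 1; critical value at α = 0.05 is 3.841.
Since 0.105 < 3.841, we fail to reject the null hypothesis — the data are consistent with the 3:1 ratio.

0.105; consistent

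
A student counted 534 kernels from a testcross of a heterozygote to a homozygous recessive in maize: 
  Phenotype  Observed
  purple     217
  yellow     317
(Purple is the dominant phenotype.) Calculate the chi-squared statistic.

18.727

A testcross of a heterozygote (Aa × aa) gives a 1:1 phenotypic ratio.
Expected counts for N = 534 under a 1:1 ratio (total parts = 2):
  purple: 534 × 1/2 = 267
  yellow: 534 × 1/2 = 267
χ² = Σ (O − E)² / E
  purple: (217 − 267)² / 267 = 9.3633
  yellow: (317 − 267)² / 267 = 9.3633
χ² = 9.3633 + 9.3633 = 18.7266 ≈ 18.727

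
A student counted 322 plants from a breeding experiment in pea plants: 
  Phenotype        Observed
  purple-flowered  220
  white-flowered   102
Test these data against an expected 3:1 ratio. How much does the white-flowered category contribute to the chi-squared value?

5.742

The 3:1 ratio has 4 parts, so with N = 322 the expected counts are:
  purple-flowered: 322 × 3/4 = 241.5
  white-flowered: 322 × 1/4 = 80.5
Contribution of white-flowered: (102 − 80.5)² / 80.5 = 5.7422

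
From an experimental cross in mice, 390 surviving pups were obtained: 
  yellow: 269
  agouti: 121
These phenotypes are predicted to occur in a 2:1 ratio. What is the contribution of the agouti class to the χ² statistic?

The 2:1 ratio has 3 parts, so with N = 390 the expected counts are:
  yellow: 390 × 2/3 = 260
  agouti: 390 × 1/3 = 130
Contribution of agouti: (121 − 130)² / 130 = 0.6231

0.623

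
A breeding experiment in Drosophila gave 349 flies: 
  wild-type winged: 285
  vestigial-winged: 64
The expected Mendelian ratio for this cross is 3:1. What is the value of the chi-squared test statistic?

8.261

Under the 3:1 hypothesis (Σ ratio = 4, N = 349):
  wild-type winged: 349 × 3/4 = 261.75
  vestigial-winged: 349 × 1/4 = 87.25
χ² = Σ (O − E)² / E
  wild-type winged: (285 − 261.75)² / 261.75 = 2.0652
  vestigial-winged: (64 − 87.25)² / 87.25 = 6.1956
χ² = 2.0652 + 6.1956 = 8.2608 ≈ 8.261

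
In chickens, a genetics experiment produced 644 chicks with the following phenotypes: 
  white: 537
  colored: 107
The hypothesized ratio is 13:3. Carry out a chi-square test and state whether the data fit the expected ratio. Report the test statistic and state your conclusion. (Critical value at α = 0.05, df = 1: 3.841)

The 13:3 ratio has 16 parts, so with N = 644 the expected counts are:
  white: 644 × 13/16 = 523.25
  colored: 644 × 3/16 = 120.75
χ² = Σ (O − E)² / E
  white: (537 − 523.25)² / 523.25 = 0.3613
  colored: (107 − 120.75)² / 120.75 = 1.5657
χ² = 0.3613 + 1.5657 = 1.927
Degrees of freedom = 2 − 1 = 1; critical value at α = 0.05 is 3.841.
Since 1.927 < 3.841, we fail to reject the null hypothesis — the data are consistent with the 13:3 ratio.

1.927; consistent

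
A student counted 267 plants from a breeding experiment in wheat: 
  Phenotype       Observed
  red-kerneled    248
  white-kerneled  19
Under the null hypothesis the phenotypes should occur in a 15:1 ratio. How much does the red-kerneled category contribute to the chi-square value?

Expected counts for N = 267 under a 15:1 ratio (total parts = 16):
  red-kerneled: 267 × 15/16 = 250.3125
  white-kerneled: 267 × 1/16 = 16.6875
Contribution of red-kerneled: (248 − 250.3125)² / 250.3125 = 0.0214

0.021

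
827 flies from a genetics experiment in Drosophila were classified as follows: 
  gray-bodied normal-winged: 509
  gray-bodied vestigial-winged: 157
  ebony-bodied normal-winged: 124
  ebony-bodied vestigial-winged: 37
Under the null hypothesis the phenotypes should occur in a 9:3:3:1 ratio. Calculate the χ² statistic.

14.547

Total ratio parts = 16. Expected numbers out of 827:
  gray-bodied normal-winged: 827 × 9/16 = 465.1875
  gray-bodied vestigial-winged: 827 × 3/16 = 155.0625
  ebony-bodied normal-winged: 827 × 3/16 = 155.0625
  ebony-bodied vestigial-winged: 827 × 1/16 = 51.6875
χ² = Σ (O − E)² / E
  gray-bodied normal-winged: (509 − 465.1875)² / 465.1875 = 4.1264
  gray-bodied vestigial-winged: (157 − 155.0625)² / 155.0625 = 0.0242
  ebony-bodied normal-winged: (124 − 155.0625)² / 155.0625 = 6.2225
  ebony-bodied vestigial-winged: (37 − 51.6875)² / 51.6875 = 4.1736
χ² = 4.1264 + 0.0242 + 6.2225 + 4.1736 = 14.5467 ≈ 14.547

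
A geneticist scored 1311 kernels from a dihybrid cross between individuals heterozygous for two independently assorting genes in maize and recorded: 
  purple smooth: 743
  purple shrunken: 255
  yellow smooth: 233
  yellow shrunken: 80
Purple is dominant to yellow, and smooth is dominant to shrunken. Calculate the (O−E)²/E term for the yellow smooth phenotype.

A dihybrid F₂ with independent assortment and complete dominance at both loci gives a 9:3:3:1 phenotypic ratio.
Total ratio parts = 16. Expected numbers out of 1311:
  purple smooth: 1311 × 9/16 = 737.4375
  purple shrunken: 1311 × 3/16 = 245.8125
  yellow smooth: 1311 × 3/16 = 245.8125
  yellow shrunken: 1311 × 1/16 = 81.9375
Contribution of yellow smooth: (233 − 245.8125)² / 245.8125 = 0.6678

0.668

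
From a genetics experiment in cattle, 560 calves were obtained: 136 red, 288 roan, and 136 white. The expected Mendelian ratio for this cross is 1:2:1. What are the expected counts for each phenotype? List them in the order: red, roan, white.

140, 280, 140

Under the 1:2:1 hypothesis (Σ ratio = 4, N = 560):
  red: 560 × 1/4 = 140
  roan: 560 × 2/4 = 280
  white: 560 × 1/4 = 140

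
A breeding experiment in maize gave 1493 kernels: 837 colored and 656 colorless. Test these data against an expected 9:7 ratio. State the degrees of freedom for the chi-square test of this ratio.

A goodness-of-fit test with 2 phenotype classes has df = 2 − 1 = 1.

1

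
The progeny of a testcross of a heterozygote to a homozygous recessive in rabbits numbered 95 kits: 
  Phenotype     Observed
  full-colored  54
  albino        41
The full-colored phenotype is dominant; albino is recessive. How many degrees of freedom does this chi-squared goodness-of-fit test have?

1

A testcross of a heterozygote (Aa × aa) gives a 1:1 phenotypic ratio.
A goodness-of-fit test with 2 phenotype classes has df = 2 − 1 = 1.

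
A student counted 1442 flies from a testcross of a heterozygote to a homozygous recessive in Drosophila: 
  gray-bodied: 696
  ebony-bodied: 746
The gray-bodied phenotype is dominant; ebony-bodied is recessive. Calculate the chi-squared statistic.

A testcross of a heterozygote (Aa × aa) gives a 1:1 phenotypic ratio.
Total ratio parts = 2. Expected numbers out of 1442:
  gray-bodied: 1442 × 1/2 = 721
  ebony-bodied: 1442 × 1/2 = 721
χ² = Σ (O − E)² / E
  gray-bodied: (696 − 721)² / 721 = 0.8669
  ebony-bodied: (746 − 721)² / 721 = 0.8669
χ² = 0.8669 + 0.8669 = 1.7338 ≈ 1.734

1.734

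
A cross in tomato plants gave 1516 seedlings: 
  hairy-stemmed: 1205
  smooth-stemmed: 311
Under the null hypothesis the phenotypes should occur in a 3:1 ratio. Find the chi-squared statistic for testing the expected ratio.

16.267

The 3:1 ratio has 4 parts, so with N = 1516 the expected counts are:
  hairy-stemmed: 1516 × 3/4 = 1137
  smooth-stemmed: 1516 × 1/4 = 379
χ² = Σ (O − E)² / E
  hairy-stemmed: (1205 − 1137)² / 1137 = 4.0668
  smooth-stemmed: (311 − 379)² / 379 = 12.2005
χ² = 4.0668 + 12.2005 = 16.2673 ≈ 16.267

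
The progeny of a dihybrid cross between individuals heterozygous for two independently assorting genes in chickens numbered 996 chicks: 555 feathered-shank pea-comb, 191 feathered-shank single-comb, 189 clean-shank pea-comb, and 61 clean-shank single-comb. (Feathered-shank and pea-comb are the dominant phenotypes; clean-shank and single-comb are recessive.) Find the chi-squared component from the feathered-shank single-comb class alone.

A dihybrid F₂ with independent assortment and complete dominance at both loci gives a 9:3:3:1 phenotypic ratio.
Under the 9:3:3:1 hypothesis (Σ ratio = 16, N = 996):
  feathered-shank pea-comb: 996 × 9/16 = 560.25
  feathered-shank single-comb: 996 × 3/16 = 186.75
  clean-shank pea-comb: 996 × 3/16 = 186.75
  clean-shank single-comb: 996 × 1/16 = 62.25
Contribution of feathered-shank single-comb: (191 − 186.75)² / 186.75 = 0.0967

0.097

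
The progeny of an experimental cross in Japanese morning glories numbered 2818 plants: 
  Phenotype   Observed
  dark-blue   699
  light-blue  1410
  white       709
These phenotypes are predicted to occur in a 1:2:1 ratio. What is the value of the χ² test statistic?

The 1:2:1 ratio has 4 parts, so with N = 2818 the expected counts are:
  dark-blue: 2818 × 1/4 = 704.5
  light-blue: 2818 × 2/4 = 1409
  white: 2818 × 1/4 = 704.5
χ² = Σ (O − E)² / E
  dark-blue: (699 − 704.5)² / 704.5 = 0.0429
  light-blue: (1410 − 1409)² / 1409 = 0.0007
  white: (709 − 704.5)² / 704.5 = 0.0287
χ² = 0.0429 + 0.0007 + 0.0287 = 0.0723 ≈ 0.072

0.072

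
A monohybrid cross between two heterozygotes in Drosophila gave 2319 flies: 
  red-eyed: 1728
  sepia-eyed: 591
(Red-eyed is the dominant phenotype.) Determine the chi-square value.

For a monohybrid cross between heterozygotes with complete dominance, the expected phenotypic ratio is 3:1.
Under the 3:1 hypothesis (Σ ratio = 4, N = 2319):
  red-eyed: 2319 × 3/4 = 1739.25
  sepia-eyed: 2319 × 1/4 = 579.75
χ² = Σ (O − E)² / E
  red-eyed: (1728 − 1739.25)² / 1739.25 = 0.0728
  sepia-eyed: (591 − 579.75)² / 579.75 = 0.2183
χ² = 0.0728 + 0.2183 = 0.2911 ≈ 0.291

0.291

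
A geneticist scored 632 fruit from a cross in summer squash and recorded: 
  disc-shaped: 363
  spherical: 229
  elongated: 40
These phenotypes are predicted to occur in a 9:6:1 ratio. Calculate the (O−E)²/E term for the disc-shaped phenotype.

0.158

The 9:6:1 ratio has 16 parts, so with N = 632 the expected counts are:
  disc-shaped: 632 × 9/16 = 355.5
  spherical: 632 × 6/16 = 237
  elongated: 632 × 1/16 = 39.5
Contribution of disc-shaped: (363 − 355.5)² / 355.5 = 0.1582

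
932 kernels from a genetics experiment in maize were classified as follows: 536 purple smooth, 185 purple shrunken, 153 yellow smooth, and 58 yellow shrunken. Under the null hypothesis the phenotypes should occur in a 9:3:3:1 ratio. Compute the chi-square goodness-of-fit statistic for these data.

3.573

The 9:3:3:1 ratio has 16 parts, so with N = 932 the expected counts are:
  purple smooth: 932 × 9/16 = 524.25
  purple shrunken: 932 × 3/16 = 174.75
  yellow smooth: 932 × 3/16 = 174.75
  yellow shrunken: 932 × 1/16 = 58.25
χ² = Σ (O − E)² / E
  purple smooth: (536 − 524.25)² / 524.25 = 0.2634
  purple shrunken: (185 − 174.75)² / 174.75 = 0.6012
  yellow smooth: (153 − 174.75)² / 174.75 = 2.7071
  yellow shrunken: (58 − 58.25)² / 58.25 = 0.0011
χ² = 0.2634 + 0.6012 + 2.7071 + 0.0011 = 3.5728 ≈ 3.573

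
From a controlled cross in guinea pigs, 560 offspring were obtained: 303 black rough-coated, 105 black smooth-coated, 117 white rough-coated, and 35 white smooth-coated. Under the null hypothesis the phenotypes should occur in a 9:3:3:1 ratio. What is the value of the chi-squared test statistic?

The 9:3:3:1 ratio has 16 parts, so with N = 560 the expected counts are:
  black rough-coated: 560 × 9/16 = 315
  black smooth-coated: 560 × 3/16 = 105
  white rough-coated: 560 × 3/16 = 105
  white smooth-coated: 560 × 1/16 = 35
χ² = Σ (O − E)² / E
  black rough-coated: (303 − 315)² / 315 = 0.4571
  black smooth-coated: (105 − 105)² / 105 = 0.0000
  white rough-coated: (117 − 105)² / 105 = 1.3714
  white smooth-coated: (35 − 35)² / 35 = 0.0000
χ² = 0.4571 + 0.0000 + 1.3714 + 0.0000 = 1.8285 ≈ 1.829

1.829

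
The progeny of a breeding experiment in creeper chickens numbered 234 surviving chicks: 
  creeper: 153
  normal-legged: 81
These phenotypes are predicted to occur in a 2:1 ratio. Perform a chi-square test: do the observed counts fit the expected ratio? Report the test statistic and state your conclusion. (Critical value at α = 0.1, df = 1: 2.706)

0.173; consistent

Expected counts for N = 234 under a 2:1 ratio (total parts = 3):
  creeper: 234 × 2/3 = 156
  normal-legged: 234 × 1/3 = 78
χ² = Σ (O − E)² / E
  creeper: (153 − 156)² / 156 = 0.0577
  normal-legged: (81 − 78)² / 78 = 0.1154
χ² = 0.0577 + 0.1154 = 0.1731 ≈ 0.173
Degrees of freedom = 2 − 1 = 1; critical value at α = 0.1 is 2.706.
Since 0.173 < 2.706, we fail to reject the null hypothesis — the data are consistent with the 2:1 ratio.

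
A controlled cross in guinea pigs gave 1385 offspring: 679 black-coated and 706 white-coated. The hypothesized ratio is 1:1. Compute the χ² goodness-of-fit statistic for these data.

Total ratio parts = 2. Expected numbers out of 1385:
  black-coated: 1385 × 1/2 = 692.5
  white-coated: 1385 × 1/2 = 692.5
χ² = Σ (O − E)² / E
  black-coated: (679 − 692.5)² / 692.5 = 0.2632
  white-coated: (706 − 692.5)² / 692.5 = 0.2632
χ² = 0.2632 + 0.2632 = 0.5264 ≈ 0.526

0.526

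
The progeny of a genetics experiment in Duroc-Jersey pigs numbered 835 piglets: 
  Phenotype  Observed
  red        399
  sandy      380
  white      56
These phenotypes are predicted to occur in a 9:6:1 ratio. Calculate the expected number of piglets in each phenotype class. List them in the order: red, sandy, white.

469.6875, 313.125, 52.1875

The 9:6:1 ratio has 16 parts, so with N = 835 the expected counts are:
  red: 835 × 9/16 = 469.6875
  sandy: 835 × 6/16 = 313.125
  white: 835 × 1/16 = 52.1875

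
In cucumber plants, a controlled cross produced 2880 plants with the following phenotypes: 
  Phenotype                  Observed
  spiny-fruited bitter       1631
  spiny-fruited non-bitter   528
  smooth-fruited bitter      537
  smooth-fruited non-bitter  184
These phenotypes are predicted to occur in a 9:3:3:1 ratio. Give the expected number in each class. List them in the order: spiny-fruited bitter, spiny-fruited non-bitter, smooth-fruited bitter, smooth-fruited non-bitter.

The 9:3:3:1 ratio has 16 parts, so with N = 2880 the expected counts are:
  spiny-fruited bitter: 2880 × 9/16 = 1620
  spiny-fruited non-bitter: 2880 × 3/16 = 540
  smooth-fruited bitter: 2880 × 3/16 = 540
  smooth-fruited non-bitter: 2880 × 1/16 = 180

1620, 540, 540, 180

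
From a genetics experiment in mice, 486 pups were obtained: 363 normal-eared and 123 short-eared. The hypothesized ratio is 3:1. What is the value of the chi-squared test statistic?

The 3:1 ratio has 4 parts, so with N = 486 the expected counts are:
  normal-eared: 486 × 3/4 = 364.5
  short-eared: 486 × 1/4 = 121.5
χ² = Σ (O − E)² / E
  normal-eared: (363 − 364.5)² / 364.5 = 0.0062
  short-eared: (123 − 121.5)² / 121.5 = 0.0185
χ² = 0.0062 + 0.0185 = 0.0247 ≈ 0.025

0.025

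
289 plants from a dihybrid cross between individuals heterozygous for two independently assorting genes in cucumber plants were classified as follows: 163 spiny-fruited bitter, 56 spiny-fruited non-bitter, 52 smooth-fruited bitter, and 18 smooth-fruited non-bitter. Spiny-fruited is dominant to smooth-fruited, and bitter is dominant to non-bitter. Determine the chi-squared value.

0.150

A dihybrid F₂ with independent assortment and complete dominance at both loci gives a 9:3:3:1 phenotypic ratio.
Under the 9:3:3:1 hypothesis (Σ ratio = 16, N = 289):
  spiny-fruited bitter: 289 × 9/16 = 162.5625
  spiny-fruited non-bitter: 289 × 3/16 = 54.1875
  smooth-fruited bitter: 289 × 3/16 = 54.1875
  smooth-fruited non-bitter: 289 × 1/16 = 18.0625
χ² = Σ (O − E)² / E
  spiny-fruited bitter: (163 − 162.5625)² / 162.5625 = 0.0012
  spiny-fruited non-bitter: (56 − 54.1875)² / 54.1875 = 0.0606
  smooth-fruited bitter: (52 − 54.1875)² / 54.1875 = 0.0883
  smooth-fruited non-bitter: (18 − 18.0625)² / 18.0625 = 0.0002
χ² = 0.0012 + 0.0606 + 0.0883 + 0.0002 = 0.1503 ≈ 0.150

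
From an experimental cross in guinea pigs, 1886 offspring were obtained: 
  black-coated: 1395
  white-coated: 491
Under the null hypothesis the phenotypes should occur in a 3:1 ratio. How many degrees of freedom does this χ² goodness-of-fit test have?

A goodness-of-fit test with 2 phenotype classes has df = 2 − 1 = 1.

1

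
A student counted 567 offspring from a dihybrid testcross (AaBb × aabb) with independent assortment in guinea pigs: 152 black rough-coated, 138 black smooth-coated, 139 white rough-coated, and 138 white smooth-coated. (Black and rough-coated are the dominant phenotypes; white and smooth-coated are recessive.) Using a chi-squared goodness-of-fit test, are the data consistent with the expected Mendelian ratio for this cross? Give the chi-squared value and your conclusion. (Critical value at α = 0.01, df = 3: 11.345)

A dihybrid testcross with independent assortment gives a 1:1:1:1 ratio.
The 1:1:1:1 ratio has 4 parts, so with N = 567 the expected counts are:
  black rough-coated: 567 × 1/4 = 141.75
  black smooth-coated: 567 × 1/4 = 141.75
  white rough-coated: 567 × 1/4 = 141.75
  white smooth-coated: 567 × 1/4 = 141.75
χ² = Σ (O − E)² / E
  black rough-coated: (152 − 141.75)² / 141.75 = 0.7412
  black smooth-coated: (138 − 141.75)² / 141.75 = 0.0992
  white rough-coated: (139 − 141.75)² / 141.75 = 0.0534
  white smooth-coated: (138 − 141.75)² / 141.75 = 0.0992
χ² = 0.7412 + 0.0992 + 0.0534 + 0.0992 = 0.993
Degrees of freedom = 4 − 1 = 3; critical value at α = 0.01 is 11.345.
Since 0.993 < 11.345, we fail to reject the null hypothesis — the data are consistent with the 1:1:1:1 ratio.

0.993; consistent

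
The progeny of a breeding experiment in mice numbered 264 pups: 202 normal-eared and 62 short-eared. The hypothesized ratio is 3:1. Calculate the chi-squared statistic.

Under the 3:1 hypothesis (Σ ratio = 4, N = 264):
  normal-eared: 264 × 3/4 = 198
  short-eared: 264 × 1/4 = 66
χ² = Σ (O − E)² / E
  normal-eared: (202 − 198)² / 198 = 0.0808
  short-eared: (62 − 66)² / 66 = 0.2424
χ² = 0.0808 + 0.2424 = 0.3232 ≈ 0.323

0.323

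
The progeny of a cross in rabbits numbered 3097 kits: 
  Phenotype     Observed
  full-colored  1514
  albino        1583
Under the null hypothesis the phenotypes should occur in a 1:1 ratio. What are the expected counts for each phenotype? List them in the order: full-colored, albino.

Total ratio parts = 2. Expected numbers out of 3097:
  full-colored: 3097 × 1/2 = 1548.5
  albino: 3097 × 1/2 = 1548.5

1548.5, 1548.5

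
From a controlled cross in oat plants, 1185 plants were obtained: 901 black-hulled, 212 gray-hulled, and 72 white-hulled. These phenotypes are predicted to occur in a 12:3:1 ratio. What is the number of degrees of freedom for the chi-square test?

2

A goodness-of-fit test with 3 phenotype classes has df = 3 − 1 = 2.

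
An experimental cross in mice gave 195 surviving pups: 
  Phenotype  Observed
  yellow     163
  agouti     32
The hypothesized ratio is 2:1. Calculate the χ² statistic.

Expected counts for N = 195 under a 2:1 ratio (total parts = 3):
  yellow: 195 × 2/3 = 130
  agouti: 195 × 1/3 = 65
χ² = Σ (O − E)² / E
  yellow: (163 − 130)² / 130 = 8.3769
  agouti: (32 − 65)² / 65 = 16.7538
χ² = 8.3769 + 16.7538 = 25.1307 ≈ 25.131

25.131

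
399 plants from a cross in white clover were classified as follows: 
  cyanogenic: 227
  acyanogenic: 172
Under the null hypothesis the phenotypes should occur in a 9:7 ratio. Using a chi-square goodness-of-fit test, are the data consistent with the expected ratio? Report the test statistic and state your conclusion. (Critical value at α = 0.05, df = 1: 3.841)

Total ratio parts = 16. Expected numbers out of 399:
  cyanogenic: 399 × 9/16 = 224.4375
  acyanogenic: 399 × 7/16 = 174.5625
χ² = Σ (O − E)² / E
  cyanogenic: (227 − 224.4375)² / 224.4375 = 0.0293
  acyanogenic: (172 − 174.5625)² / 174.5625 = 0.0376
χ² = 0.0293 + 0.0376 = 0.0669 ≈ 0.067
Degrees of freedom = 2 − 1 = 1; critical value at α = 0.05 is 3.841.
Since 0.067 < 3.841, we fail to reject the null hypothesis — the data are consistent with the 9:7 ratio.

0.067; consistent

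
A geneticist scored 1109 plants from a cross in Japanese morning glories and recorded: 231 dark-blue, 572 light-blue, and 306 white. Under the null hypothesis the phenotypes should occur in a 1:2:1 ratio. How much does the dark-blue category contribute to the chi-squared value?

7.715

Expected counts for N = 1109 under a 1:2:1 ratio (total parts = 4):
  dark-blue: 1109 × 1/4 = 277.25
  light-blue: 1109 × 2/4 = 554.5
  white: 1109 × 1/4 = 277.25
Contribution of dark-blue: (231 − 277.25)² / 277.25 = 7.7153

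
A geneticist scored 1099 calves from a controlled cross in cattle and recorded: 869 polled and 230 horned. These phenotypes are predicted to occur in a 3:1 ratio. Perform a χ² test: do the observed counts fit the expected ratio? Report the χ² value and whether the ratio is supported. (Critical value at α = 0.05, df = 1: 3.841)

Under the 3:1 hypothesis (Σ ratio = 4, N = 1099):
  polled: 1099 × 3/4 = 824.25
  horned: 1099 × 1/4 = 274.75
χ² = Σ (O − E)² / E
  polled: (869 − 824.25)² / 824.25 = 2.4296
  horned: (230 − 274.75)² / 274.75 = 7.2887
χ² = 2.4296 + 7.2887 = 9.7183 ≈ 9.718
Degrees of freedom = 2 − 1 = 1; critical value at α = 0.05 is 3.841.
Since 9.718 > 3.841, we reject the null hypothesis — the data do not fit the 3:1 ratio.

9.718; not consistent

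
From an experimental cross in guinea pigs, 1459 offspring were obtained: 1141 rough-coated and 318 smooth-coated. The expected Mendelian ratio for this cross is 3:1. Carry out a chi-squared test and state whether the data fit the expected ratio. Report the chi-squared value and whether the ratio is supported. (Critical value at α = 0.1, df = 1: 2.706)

7.989; not consistent

Total ratio parts = 4. Expected numbers out of 1459:
  rough-coated: 1459 × 3/4 = 1094.25
  smooth-coated: 1459 × 1/4 = 364.75
χ² = Σ (O − E)² / E
  rough-coated: (1141 − 1094.25)² / 1094.25 = 1.9973
  smooth-coated: (318 − 364.75)² / 364.75 = 5.9919
χ² = 1.9973 + 5.9919 = 7.9892 ≈ 7.989
Degrees of freedom = 2 − 1 = 1; critical value at α = 0.1 is 2.706.
Since 7.989 > 2.706, we reject the null hypothesis — the data do not fit the 3:1 ratio.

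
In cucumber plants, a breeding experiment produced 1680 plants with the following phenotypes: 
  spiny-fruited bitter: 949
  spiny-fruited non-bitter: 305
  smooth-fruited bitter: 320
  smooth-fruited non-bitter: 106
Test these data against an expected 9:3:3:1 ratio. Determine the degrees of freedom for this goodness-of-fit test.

3

A goodness-of-fit test with 4 phenotype classes has df = 4 − 1 = 3.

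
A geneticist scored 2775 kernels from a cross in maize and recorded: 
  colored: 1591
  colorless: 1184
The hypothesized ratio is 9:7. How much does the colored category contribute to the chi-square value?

0.579

Expected counts for N = 2775 under a 9:7 ratio (total parts = 16):
  colored: 2775 × 9/16 = 1560.9375
  colorless: 2775 × 7/16 = 1214.0625
Contribution of colored: (1591 − 1560.9375)² / 1560.9375 = 0.5790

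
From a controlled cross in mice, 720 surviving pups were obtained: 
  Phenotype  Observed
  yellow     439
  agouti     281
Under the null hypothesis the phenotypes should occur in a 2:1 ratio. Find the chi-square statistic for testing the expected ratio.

The 2:1 ratio has 3 parts, so with N = 720 the expected counts are:
  yellow: 720 × 2/3 = 480
  agouti: 720 × 1/3 = 240
χ² = Σ (O − E)² / E
  yellow: (439 − 480)² / 480 = 3.5021
  agouti: (281 − 240)² / 240 = 7.0042
χ² = 3.5021 + 7.0042 = 10.5063 ≈ 10.506

10.506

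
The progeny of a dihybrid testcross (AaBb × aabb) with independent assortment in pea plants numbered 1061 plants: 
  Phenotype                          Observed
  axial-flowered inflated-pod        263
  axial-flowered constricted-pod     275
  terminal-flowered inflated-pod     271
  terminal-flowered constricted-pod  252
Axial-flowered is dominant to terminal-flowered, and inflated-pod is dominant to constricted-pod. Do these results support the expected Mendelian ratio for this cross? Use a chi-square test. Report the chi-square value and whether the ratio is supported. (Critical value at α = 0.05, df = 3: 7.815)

1.164; consistent

A dihybrid testcross with independent assortment gives a 1:1:1:1 ratio.
Under the 1:1:1:1 hypothesis (Σ ratio = 4, N = 1061):
  axial-flowered inflated-pod: 1061 × 1/4 = 265.25
  axial-flowered constricted-pod: 1061 × 1/4 = 265.25
  terminal-flowered inflated-pod: 1061 × 1/4 = 265.25
  terminal-flowered constricted-pod: 1061 × 1/4 = 265.25
χ² = Σ (O − E)² / E
  axial-flowered inflated-pod: (263 − 265.25)² / 265.25 = 0.0191
  axial-flowered constricted-pod: (275 − 265.25)² / 265.25 = 0.3584
  terminal-flowered inflated-pod: (271 − 265.25)² / 265.25 = 0.1246
  terminal-flowered constricted-pod: (252 − 265.25)² / 265.25 = 0.6619
χ² = 0.0191 + 0.3584 + 0.1246 + 0.6619 = 1.164
Degrees of freedom = 4 − 1 = 3; critical value at α = 0.05 is 7.815.
Since 1.164 < 7.815, we fail to reject the null hypothesis — the data are consistent with the 1:1:1:1 ratio.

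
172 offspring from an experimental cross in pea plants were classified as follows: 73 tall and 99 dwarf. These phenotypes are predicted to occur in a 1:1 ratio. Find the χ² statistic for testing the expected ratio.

3.930

Under the 1:1 hypothesis (Σ ratio = 2, N = 172):
  tall: 172 × 1/2 = 86
  dwarf: 172 × 1/2 = 86
χ² = Σ (O − E)² / E
  tall: (73 − 86)² / 86 = 1.9651
  dwarf: (99 − 86)² / 86 = 1.9651
χ² = 1.9651 + 1.9651 = 3.9302 ≈ 3.930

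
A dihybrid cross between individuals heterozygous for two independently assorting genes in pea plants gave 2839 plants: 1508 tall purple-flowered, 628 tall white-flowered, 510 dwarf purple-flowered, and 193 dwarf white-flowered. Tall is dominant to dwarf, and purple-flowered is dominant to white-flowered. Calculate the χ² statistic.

A dihybrid F₂ with independent assortment and complete dominance at both loci gives a 9:3:3:1 phenotypic ratio.
Total ratio parts = 16. Expected numbers out of 2839:
  tall purple-flowered: 2839 × 9/16 = 1596.9375
  tall white-flowered: 2839 × 3/16 = 532.3125
  dwarf purple-flowered: 2839 × 3/16 = 532.3125
  dwarf white-flowered: 2839 × 1/16 = 177.4375
χ² = Σ (O − E)² / E
  tall purple-flowered: (1508 − 1596.9375)² / 1596.9375 = 4.9532
  tall white-flowered: (628 − 532.3125)² / 532.3125 = 17.2006
  dwarf purple-flowered: (510 − 532.3125)² / 532.3125 = 0.9353
  dwarf white-flowered: (193 − 177.4375)² / 177.4375 = 1.3649
χ² = 4.9532 + 17.2006 + 0.9353 + 1.3649 = 24.454

24.454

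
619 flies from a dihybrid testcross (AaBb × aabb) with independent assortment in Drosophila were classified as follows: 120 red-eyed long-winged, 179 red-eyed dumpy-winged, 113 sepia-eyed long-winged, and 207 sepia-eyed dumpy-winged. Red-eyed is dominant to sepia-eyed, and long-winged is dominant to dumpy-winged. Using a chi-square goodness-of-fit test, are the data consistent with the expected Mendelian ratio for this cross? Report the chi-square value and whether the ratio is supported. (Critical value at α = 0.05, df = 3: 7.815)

A dihybrid testcross with independent assortment gives a 1:1:1:1 ratio.
Total ratio parts = 4. Expected numbers out of 619:
  red-eyed long-winged: 619 × 1/4 = 154.75
  red-eyed dumpy-winged: 619 × 1/4 = 154.75
  sepia-eyed long-winged: 619 × 1/4 = 154.75
  sepia-eyed dumpy-winged: 619 × 1/4 = 154.75
χ² = Σ (O − E)² / E
  red-eyed long-winged: (120 − 154.75)² / 154.75 = 7.8033
  red-eyed dumpy-winged: (179 − 154.75)² / 154.75 = 3.8001
  sepia-eyed long-winged: (113 − 154.75)² / 154.75 = 11.2637
  sepia-eyed dumpy-winged: (207 − 154.75)² / 154.75 = 17.6418
χ² = 7.8033 + 3.8001 + 11.2637 + 17.6418 = 40.5089 ≈ 40.509
Degrees of freedom = 4 − 1 = 3; critical value at α = 0.05 is 7.815.
Since 40.509 > 7.815, we reject the null hypothesis — the data do not fit the 1:1:1:1 ratio.

40.509; not consistent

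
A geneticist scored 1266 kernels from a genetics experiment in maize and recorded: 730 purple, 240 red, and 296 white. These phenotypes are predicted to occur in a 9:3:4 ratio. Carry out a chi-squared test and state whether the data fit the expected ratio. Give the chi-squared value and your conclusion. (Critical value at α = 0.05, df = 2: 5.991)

1.806; consistent

Expected counts for N = 1266 under a 9:3:4 ratio (total parts = 16):
  purple: 1266 × 9/16 = 712.125
  red: 1266 × 3/16 = 237.375
  white: 1266 × 4/16 = 316.5
χ² = Σ (O − E)² / E
  purple: (730 − 712.125)² / 712.125 = 0.4487
  red: (240 − 237.375)² / 237.375 = 0.0290
  white: (296 − 316.5)² / 316.5 = 1.3278
χ² = 0.4487 + 0.0290 + 1.3278 = 1.8055 ≈ 1.806
Degrees of freedom = 3 − 1 = 2; critical value at α = 0.05 is 5.991.
Since 1.806 < 5.991, we fail to reject the null hypothesis — the data are consistent with the 9:3:4 ratio.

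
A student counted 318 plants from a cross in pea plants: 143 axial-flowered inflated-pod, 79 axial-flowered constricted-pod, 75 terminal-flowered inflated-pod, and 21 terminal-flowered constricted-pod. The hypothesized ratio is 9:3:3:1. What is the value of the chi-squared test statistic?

17.519

Under the 9:3:3:1 hypothesis (Σ ratio = 16, N = 318):
  axial-flowered inflated-pod: 318 × 9/16 = 178.875
  axial-flowered constricted-pod: 318 × 3/16 = 59.625
  terminal-flowered inflated-pod: 318 × 3/16 = 59.625
  terminal-flowered constricted-pod: 318 × 1/16 = 19.875
χ² = Σ (O − E)² / E
  axial-flowered inflated-pod: (143 − 178.875)² / 178.875 = 7.1951
  axial-flowered constricted-pod: (79 − 59.625)² / 59.625 = 6.2959
  terminal-flowered inflated-pod: (75 − 59.625)² / 59.625 = 3.9646
  terminal-flowered constricted-pod: (21 − 19.875)² / 19.875 = 0.0637
χ² = 7.1951 + 6.2959 + 3.9646 + 0.0637 = 17.5193 ≈ 17.519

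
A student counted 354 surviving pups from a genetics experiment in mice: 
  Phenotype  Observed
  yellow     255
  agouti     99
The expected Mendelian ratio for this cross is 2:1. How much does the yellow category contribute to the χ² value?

The 2:1 ratio has 3 parts, so with N = 354 the expected counts are:
  yellow: 354 × 2/3 = 236
  agouti: 354 × 1/3 = 118
Contribution of yellow: (255 − 236)² / 236 = 1.5297

1.530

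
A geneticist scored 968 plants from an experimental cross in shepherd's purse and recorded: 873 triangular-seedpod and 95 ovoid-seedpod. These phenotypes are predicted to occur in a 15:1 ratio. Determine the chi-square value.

Total ratio parts = 16. Expected numbers out of 968:
  triangular-seedpod: 968 × 15/16 = 907.5
  ovoid-seedpod: 968 × 1/16 = 60.5
χ² = Σ (O − E)² / E
  triangular-seedpod: (873 − 907.5)² / 907.5 = 1.3116
  ovoid-seedpod: (95 − 60.5)² / 60.5 = 19.6736
χ² = 1.3116 + 19.6736 = 20.9852 ≈ 20.985

20.985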